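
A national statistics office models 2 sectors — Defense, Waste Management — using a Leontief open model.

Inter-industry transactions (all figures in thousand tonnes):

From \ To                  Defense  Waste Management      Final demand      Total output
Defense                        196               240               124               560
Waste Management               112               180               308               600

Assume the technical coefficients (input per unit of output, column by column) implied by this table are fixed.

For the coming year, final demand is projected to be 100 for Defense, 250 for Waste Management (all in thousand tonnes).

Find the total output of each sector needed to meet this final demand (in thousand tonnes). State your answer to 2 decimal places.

Technical coefficients a_ij = z_ij / X_j:
  a_11 = 196/560 = 0.35, a_21 = 112/560 = 0.20
  a_12 = 240/600 = 0.40, a_22 = 180/600 = 0.30
I − A =
  [   0.65    -0.40]
  [  -0.20     0.70]
det(I−A) = (0.65)(0.70) − (-0.40)(-0.20) = 0.3750
adj(I−A) = [[0.70, 0.40], [0.20, 0.65]]
(I − A)⁻¹ = adj(I−A) / det(I−A) ≈
  [   1.8667     1.0667]
  [   0.5333     1.7333]
x = (I − A)⁻¹ d = adj(I−A)·d / det(I−A), with det(I−A) = 0.3750:
  x_1 = (0.70·100 + 0.40·250) / 0.3750 = 170.00 / 0.3750 ≈ 453.33
  x_2 = (0.20·100 + 0.65·250) / 0.3750 = 182.50 / 0.3750 ≈ 486.67

x_1 = 453.33, x_2 = 486.67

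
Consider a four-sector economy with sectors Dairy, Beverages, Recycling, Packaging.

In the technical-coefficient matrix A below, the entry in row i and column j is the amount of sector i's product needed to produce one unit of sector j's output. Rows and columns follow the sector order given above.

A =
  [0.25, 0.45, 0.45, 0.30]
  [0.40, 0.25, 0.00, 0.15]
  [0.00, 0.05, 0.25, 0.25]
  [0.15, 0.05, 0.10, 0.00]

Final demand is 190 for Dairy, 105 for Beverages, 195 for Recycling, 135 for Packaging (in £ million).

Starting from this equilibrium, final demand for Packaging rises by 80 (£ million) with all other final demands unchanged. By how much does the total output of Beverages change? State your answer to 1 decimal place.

Δx_B = 83.5

I − A =
  [   0.75    -0.45    -0.45    -0.30]
  [  -0.40     0.75     0.00    -0.15]
  [   0.00    -0.05     0.75    -0.25]
  [  -0.15    -0.05    -0.10     1.00]
Compute the cofactors C_ij = (−1)^(i+j)·(3×3 minor ij) of I−A; the adjugate is their transpose:
adj(I−A) = Cᵀ =
  [ 0.537375   0.367125   0.363375   0.307125]
  [ 0.306875   0.493125   0.213375   0.219375]
  [ 0.054250   0.061500   0.327000   0.107250]
  [ 0.101375   0.085875   0.097875   0.277875]
det(I−A) = Σ_j (I−A)_1j·C_1j = (0.75)(0.537375) + (-0.45)(0.306875) + (-0.45)(0.054250) + (-0.30)(0.101375) = 0.2101125
(I − A)⁻¹ = adj(I−A) / det(I−A) ≈
  [   2.5576     1.7473     1.7294     1.4617]
  [   1.4605     2.3470     1.0155     1.0441]
  [   0.2582     0.2927     1.5563     0.5104]
  [   0.4825     0.4087     0.4658     1.3225]
Δx = (I − A)⁻¹ Δd with Δd having +80 in the Packaging component and 0 elsewhere.
So Δx_B = L_BP · (+80), where L_BP = adj(I−A)_BP / det(I−A) = 0.219375 / 0.2101125.
Δx_B = 0.219375 × (+80) / 0.2101125 = 17.55 / 0.2101125 ≈ 83.5.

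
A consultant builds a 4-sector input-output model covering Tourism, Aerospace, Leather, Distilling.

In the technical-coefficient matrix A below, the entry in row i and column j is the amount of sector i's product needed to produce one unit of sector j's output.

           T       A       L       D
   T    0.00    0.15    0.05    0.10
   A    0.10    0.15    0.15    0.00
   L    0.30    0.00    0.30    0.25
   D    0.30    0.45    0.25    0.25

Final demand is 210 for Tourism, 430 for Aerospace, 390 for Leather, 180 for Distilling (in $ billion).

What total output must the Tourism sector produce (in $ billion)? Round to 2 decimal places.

x_T = 526.42

I − A =
  [   1.00    -0.15    -0.05    -0.10]
  [  -0.10     0.85    -0.15     0.00]
  [  -0.30     0.00     0.70    -0.25]
  [  -0.30    -0.45    -0.25     0.75]
Compute the cofactors C_ij = (−1)^(i+j)·(3×3 minor ij) of I−A; the adjugate is their transpose:
adj(I−A) = Cᵀ =
  [ 0.37625   0.10650   0.07675   0.07575]
  [ 0.09125   0.41900   0.11425   0.05025]
  [ 0.26625   0.17100   0.59625   0.23425]
  [ 0.29400   0.35100   0.29800   0.56500]
det(I−A) = Σ_j (I−A)_1j·C_1j = (1.00)(0.37625) + (-0.15)(0.09125) + (-0.05)(0.26625) + (-0.10)(0.29400) = 0.31985
(I − A)⁻¹ = adj(I−A) / det(I−A) ≈
  [   1.1763     0.3330     0.2400     0.2368]
  [   0.2853     1.3100     0.3572     0.1571]
  [   0.8324     0.5346     1.8642     0.7324]
  [   0.9192     1.0974     0.9317     1.7665]
x = (I − A)⁻¹ d = adj(I−A)·d / det(I−A), with det(I−A) = 0.31985:
  x_T = (0.37625·210 + 0.10650·430 + 0.07675·390 + 0.07575·180) / 0.31985 = 168.375 / 0.31985 ≈ 526.42
  x_A = (0.09125·210 + 0.41900·430 + 0.11425·390 + 0.05025·180) / 0.31985 = 252.935 / 0.31985 ≈ 790.79
  x_L = (0.26625·210 + 0.17100·430 + 0.59625·390 + 0.23425·180) / 0.31985 = 404.145 / 0.31985 ≈ 1263.55
  x_D = (0.29400·210 + 0.35100·430 + 0.29800·390 + 0.56500·180) / 0.31985 = 430.59 / 0.31985 ≈ 1346.22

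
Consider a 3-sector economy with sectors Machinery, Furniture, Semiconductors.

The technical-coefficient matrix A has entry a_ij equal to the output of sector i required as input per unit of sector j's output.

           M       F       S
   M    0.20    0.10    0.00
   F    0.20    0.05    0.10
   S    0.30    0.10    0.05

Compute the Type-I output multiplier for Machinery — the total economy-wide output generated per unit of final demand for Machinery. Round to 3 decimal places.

I − A =
  [   0.80    -0.10     0.00]
  [  -0.20     0.95    -0.10]
  [  -0.30    -0.10     0.95]
Cofactors of I−A, C_ij = (−1)^(i+j)·(minor ij) (rows/columns in the sector order above):
  C_11 = (0.95)(0.95) − (-0.10)(-0.10) = 0.8925
  C_12 = −[(-0.20)(0.95) − (-0.10)(-0.30)] = 0.2200
  C_13 = (-0.20)(-0.10) − (0.95)(-0.30) = 0.3050
  C_21 = −[(-0.10)(0.95) − (0.00)(-0.10)] = 0.0950
  C_22 = (0.80)(0.95) − (0.00)(-0.30) = 0.7600
  C_23 = −[(0.80)(-0.10) − (-0.10)(-0.30)] = 0.1100
  C_31 = (-0.10)(-0.10) − (0.00)(0.95) = 0.0100
  C_32 = −[(0.80)(-0.10) − (0.00)(-0.20)] = 0.0800
  C_33 = (0.80)(0.95) − (-0.10)(-0.20) = 0.7400
det(I−A) = Σ_j (I−A)_1j·C_1j = (0.80)(0.8925) + (-0.10)(0.2200) + (0.00)(0.3050) = 0.6920
adj(I−A) = Cᵀ =
  [ 0.8925   0.0950   0.0100]
  [ 0.2200   0.7600   0.0800]
  [ 0.3050   0.1100   0.7400]
(I − A)⁻¹ = adj(I−A) / det(I−A) ≈
  [   1.2897     0.1373     0.0145]
  [   0.3179     1.0983     0.1156]
  [   0.4408     0.1590     1.0694]
The output multiplier for sector j is the column-j sum of the Leontief inverse (I − A)⁻¹ = adj(I−A) / det(I−A).
Column M of adj(I−A): (0.8925, 0.2200, 0.3050); det(I−A) = 0.6920.
m_M = (0.8925 + 0.2200 + 0.3050) / 0.6920 = 1.4175 / 0.6920 ≈ 2.048.

m_M = 2.048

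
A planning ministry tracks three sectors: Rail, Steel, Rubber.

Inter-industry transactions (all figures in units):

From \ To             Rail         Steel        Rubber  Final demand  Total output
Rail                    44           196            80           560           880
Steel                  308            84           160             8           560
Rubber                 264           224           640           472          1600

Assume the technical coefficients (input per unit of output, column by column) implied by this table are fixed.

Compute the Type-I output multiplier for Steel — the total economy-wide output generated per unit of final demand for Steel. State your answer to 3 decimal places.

Technical coefficients a_ij = z_ij / X_j:
  a_11 = 44/880 = 0.05, a_21 = 308/880 = 0.35, a_31 = 264/880 = 0.30
  a_12 = 196/560 = 0.35, a_22 = 84/560 = 0.15, a_32 = 224/560 = 0.40
  a_13 = 80/1600 = 0.05, a_23 = 160/1600 = 0.10, a_33 = 640/1600 = 0.40
I − A =
  [   0.95    -0.35    -0.05]
  [  -0.35     0.85    -0.10]
  [  -0.30    -0.40     0.60]
Cofactors of I−A, C_ij = (−1)^(i+j)·(minor ij) (rows/columns in the sector order above):
  C_11 = (0.85)(0.60) − (-0.10)(-0.40) = 0.4700
  C_12 = −[(-0.35)(0.60) − (-0.10)(-0.30)] = 0.2400
  C_13 = (-0.35)(-0.40) − (0.85)(-0.30) = 0.3950
  C_21 = −[(-0.35)(0.60) − (-0.05)(-0.40)] = 0.2300
  C_22 = (0.95)(0.60) − (-0.05)(-0.30) = 0.5550
  C_23 = −[(0.95)(-0.40) − (-0.35)(-0.30)] = 0.4850
  C_31 = (-0.35)(-0.10) − (-0.05)(0.85) = 0.0775
  C_32 = −[(0.95)(-0.10) − (-0.05)(-0.35)] = 0.1125
  C_33 = (0.95)(0.85) − (-0.35)(-0.35) = 0.6850
det(I−A) = Σ_j (I−A)_1j·C_1j = (0.95)(0.4700) + (-0.35)(0.2400) + (-0.05)(0.3950) = 0.34275
adj(I−A) = Cᵀ =
  [ 0.4700   0.2300   0.0775]
  [ 0.2400   0.5550   0.1125]
  [ 0.3950   0.4850   0.6850]
(I − A)⁻¹ = adj(I−A) / det(I−A) ≈
  [   1.3713     0.6710     0.2261]
  [   0.7002     1.6193     0.3282]
  [   1.1524     1.4150     1.9985]
The output multiplier for sector j is the column-j sum of the Leontief inverse (I − A)⁻¹ = adj(I−A) / det(I−A).
Column 2 of adj(I−A): (0.2300, 0.5550, 0.4850); det(I−A) = 0.34275.
m_2 = (0.2300 + 0.5550 + 0.4850) / 0.34275 = 1.27 / 0.34275 ≈ 3.705.

m_2 = 3.705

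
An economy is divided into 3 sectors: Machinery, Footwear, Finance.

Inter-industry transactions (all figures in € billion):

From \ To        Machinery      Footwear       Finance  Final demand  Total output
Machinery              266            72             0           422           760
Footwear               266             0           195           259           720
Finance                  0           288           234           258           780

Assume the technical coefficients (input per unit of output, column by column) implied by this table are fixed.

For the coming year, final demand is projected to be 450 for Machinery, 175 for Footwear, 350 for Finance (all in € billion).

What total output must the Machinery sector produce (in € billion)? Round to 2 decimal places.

Technical coefficients a_ij = z_ij / X_j:
  a_11 = 266/760 = 0.35, a_21 = 266/760 = 0.35, a_31 = 0/760 = 0.00
  a_12 = 72/720 = 0.10, a_22 = 0/720 = 0.00, a_32 = 288/720 = 0.40
  a_13 = 0/780 = 0.00, a_23 = 195/780 = 0.25, a_33 = 234/780 = 0.30
I − A =
  [   0.65    -0.10     0.00]
  [  -0.35     1.00    -0.25]
  [   0.00    -0.40     0.70]
Cofactors of I−A, C_ij = (−1)^(i+j)·(minor ij) (rows/columns in the sector order above):
  C_11 = (1.00)(0.70) − (-0.25)(-0.40) = 0.6000
  C_12 = −[(-0.35)(0.70) − (-0.25)(0.00)] = 0.2450
  C_13 = (-0.35)(-0.40) − (1.00)(0.00) = 0.1400
  C_21 = −[(-0.10)(0.70) − (0.00)(-0.40)] = 0.0700
  C_22 = (0.65)(0.70) − (0.00)(0.00) = 0.4550
  C_23 = −[(0.65)(-0.40) − (-0.10)(0.00)] = 0.2600
  C_31 = (-0.10)(-0.25) − (0.00)(1.00) = 0.0250
  C_32 = −[(0.65)(-0.25) − (0.00)(-0.35)] = 0.1625
  C_33 = (0.65)(1.00) − (-0.10)(-0.35) = 0.6150
det(I−A) = Σ_j (I−A)_1j·C_1j = (0.65)(0.6000) + (-0.10)(0.2450) + (0.00)(0.1400) = 0.3655
adj(I−A) = Cᵀ =
  [ 0.6000   0.0700   0.0250]
  [ 0.2450   0.4550   0.1625]
  [ 0.1400   0.2600   0.6150]
(I − A)⁻¹ = adj(I−A) / det(I−A) ≈
  [   1.6416     0.1915     0.0684]
  [   0.6703     1.2449     0.4446]
  [   0.3830     0.7114     1.6826]
x = (I − A)⁻¹ d = adj(I−A)·d / det(I−A), with det(I−A) = 0.3655:
  x_1 = (0.6000·450 + 0.0700·175 + 0.0250·350) / 0.3655 = 291.00 / 0.3655 ≈ 796.17
  x_2 = (0.2450·450 + 0.4550·175 + 0.1625·350) / 0.3655 = 246.75 / 0.3655 ≈ 675.10
  x_3 = (0.1400·450 + 0.2600·175 + 0.6150·350) / 0.3655 = 323.75 / 0.3655 ≈ 885.77

x_1 = 796.17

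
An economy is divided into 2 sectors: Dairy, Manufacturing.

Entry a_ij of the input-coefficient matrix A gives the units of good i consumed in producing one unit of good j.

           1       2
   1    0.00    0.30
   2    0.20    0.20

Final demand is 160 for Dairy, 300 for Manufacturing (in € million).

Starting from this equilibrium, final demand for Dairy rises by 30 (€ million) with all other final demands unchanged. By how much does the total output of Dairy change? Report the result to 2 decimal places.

I − A =
  [   1.00    -0.30]
  [  -0.20     0.80]
det(I−A) = (1.00)(0.80) − (-0.30)(-0.20) = 0.7400
adj(I−A) = [[0.80, 0.30], [0.20, 1.00]]
(I − A)⁻¹ = adj(I−A) / det(I−A) ≈
  [   1.0811     0.4054]
  [   0.2703     1.3514]
Δx = (I − A)⁻¹ Δd with Δd having +30 in the Dairy component and 0 elsewhere.
So Δx_1 = L_11 · (+30), where L_11 = adj(I−A)_11 / det(I−A) = 0.80 / 0.7400.
Δx_1 = 0.80 × (+30) / 0.7400 = 24.00 / 0.7400 ≈ 32.43.

Δx_1 = 32.43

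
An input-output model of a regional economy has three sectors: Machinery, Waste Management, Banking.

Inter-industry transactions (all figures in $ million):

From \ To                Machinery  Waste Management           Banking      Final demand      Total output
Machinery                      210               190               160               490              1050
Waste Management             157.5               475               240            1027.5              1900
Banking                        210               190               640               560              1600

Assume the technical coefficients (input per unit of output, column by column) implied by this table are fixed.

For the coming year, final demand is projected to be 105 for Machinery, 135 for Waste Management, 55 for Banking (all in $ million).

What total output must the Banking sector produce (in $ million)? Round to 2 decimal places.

Technical coefficients a_ij = z_ij / X_j:
  a_11 = 210/1050 = 0.20, a_21 = 157.5/1050 = 0.15, a_31 = 210/1050 = 0.20
  a_12 = 190/1900 = 0.10, a_22 = 475/1900 = 0.25, a_32 = 190/1900 = 0.10
  a_13 = 160/1600 = 0.10, a_23 = 240/1600 = 0.15, a_33 = 640/1600 = 0.40
I − A =
  [   0.80    -0.10    -0.10]
  [  -0.15     0.75    -0.15]
  [  -0.20    -0.10     0.60]
Cofactors of I−A, C_ij = (−1)^(i+j)·(minor ij) (rows/columns in the sector order above):
  C_11 = (0.75)(0.60) − (-0.15)(-0.10) = 0.4350
  C_12 = −[(-0.15)(0.60) − (-0.15)(-0.20)] = 0.1200
  C_13 = (-0.15)(-0.10) − (0.75)(-0.20) = 0.1650
  C_21 = −[(-0.10)(0.60) − (-0.10)(-0.10)] = 0.0700
  C_22 = (0.80)(0.60) − (-0.10)(-0.20) = 0.4600
  C_23 = −[(0.80)(-0.10) − (-0.10)(-0.20)] = 0.1000
  C_31 = (-0.10)(-0.15) − (-0.10)(0.75) = 0.0900
  C_32 = −[(0.80)(-0.15) − (-0.10)(-0.15)] = 0.1350
  C_33 = (0.80)(0.75) − (-0.10)(-0.15) = 0.5850
det(I−A) = Σ_j (I−A)_1j·C_1j = (0.80)(0.4350) + (-0.10)(0.1200) + (-0.10)(0.1650) = 0.3195
adj(I−A) = Cᵀ =
  [ 0.4350   0.0700   0.0900]
  [ 0.1200   0.4600   0.1350]
  [ 0.1650   0.1000   0.5850]
(I − A)⁻¹ = adj(I−A) / det(I−A) ≈
  [   1.3615     0.2191     0.2817]
  [   0.3756     1.4397     0.4225]
  [   0.5164     0.3130     1.8310]
x = (I − A)⁻¹ d = adj(I−A)·d / det(I−A), with det(I−A) = 0.3195:
  x_1 = (0.4350·105 + 0.0700·135 + 0.0900·55) / 0.3195 = 60.075 / 0.3195 ≈ 188.03
  x_2 = (0.1200·105 + 0.4600·135 + 0.1350·55) / 0.3195 = 82.125 / 0.3195 ≈ 257.04
  x_3 = (0.1650·105 + 0.1000·135 + 0.5850·55) / 0.3195 = 63.00 / 0.3195 ≈ 197.18

x_3 = 197.18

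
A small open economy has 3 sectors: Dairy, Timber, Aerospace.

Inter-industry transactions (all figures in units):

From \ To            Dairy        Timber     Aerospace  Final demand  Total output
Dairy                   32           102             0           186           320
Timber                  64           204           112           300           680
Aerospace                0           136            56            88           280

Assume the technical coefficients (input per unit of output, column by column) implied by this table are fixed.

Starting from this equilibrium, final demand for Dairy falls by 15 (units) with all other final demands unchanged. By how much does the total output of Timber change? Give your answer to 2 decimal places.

Δx_T = -5.88

Technical coefficients a_ij = z_ij / X_j:
  a_DD = 32/320 = 0.10, a_TD = 64/320 = 0.20, a_AD = 0/320 = 0.00
  a_DT = 102/680 = 0.15, a_TT = 204/680 = 0.30, a_AT = 136/680 = 0.20
  a_DA = 0/280 = 0.00, a_TA = 112/280 = 0.40, a_AA = 56/280 = 0.20
I − A =
  [   0.90    -0.15     0.00]
  [  -0.20     0.70    -0.40]
  [   0.00    -0.20     0.80]
Cofactors of I−A, C_ij = (−1)^(i+j)·(minor ij) (rows/columns in the sector order above):
  C_11 = (0.70)(0.80) − (-0.40)(-0.20) = 0.4800
  C_12 = −[(-0.20)(0.80) − (-0.40)(0.00)] = 0.1600
  C_13 = (-0.20)(-0.20) − (0.70)(0.00) = 0.0400
  C_21 = −[(-0.15)(0.80) − (0.00)(-0.20)] = 0.1200
  C_22 = (0.90)(0.80) − (0.00)(0.00) = 0.7200
  C_23 = −[(0.90)(-0.20) − (-0.15)(0.00)] = 0.1800
  C_31 = (-0.15)(-0.40) − (0.00)(0.70) = 0.0600
  C_32 = −[(0.90)(-0.40) − (0.00)(-0.20)] = 0.3600
  C_33 = (0.90)(0.70) − (-0.15)(-0.20) = 0.6000
det(I−A) = Σ_j (I−A)_1j·C_1j = (0.90)(0.4800) + (-0.15)(0.1600) + (0.00)(0.0400) = 0.4080
adj(I−A) = Cᵀ =
  [ 0.4800   0.1200   0.0600]
  [ 0.1600   0.7200   0.3600]
  [ 0.0400   0.1800   0.6000]
(I − A)⁻¹ = adj(I−A) / det(I−A) ≈
  [   1.1765     0.2941     0.1471]
  [   0.3922     1.7647     0.8824]
  [   0.0980     0.4412     1.4706]
Δx = (I − A)⁻¹ Δd with Δd having -15 in the Dairy component and 0 elsewhere.
So Δx_T = L_TD · (-15), where L_TD = adj(I−A)_TD / det(I−A) = 0.1600 / 0.4080.
Δx_T = 0.1600 × (-15) / 0.4080 = -2.40 / 0.4080 ≈ -5.88.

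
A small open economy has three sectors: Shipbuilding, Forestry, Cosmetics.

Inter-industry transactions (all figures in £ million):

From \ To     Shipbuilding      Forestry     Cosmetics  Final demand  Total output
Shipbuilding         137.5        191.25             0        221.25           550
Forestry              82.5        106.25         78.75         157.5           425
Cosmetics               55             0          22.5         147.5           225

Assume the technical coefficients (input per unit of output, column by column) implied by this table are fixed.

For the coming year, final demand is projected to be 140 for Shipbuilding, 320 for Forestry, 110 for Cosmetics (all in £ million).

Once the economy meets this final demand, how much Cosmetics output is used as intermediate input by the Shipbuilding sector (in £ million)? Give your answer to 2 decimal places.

Technical coefficients a_ij = z_ij / X_j:
  a_SS = 137.5/550 = 0.25, a_FS = 82.5/550 = 0.15, a_CS = 55/550 = 0.10
  a_SF = 191.25/425 = 0.45, a_FF = 106.25/425 = 0.25, a_CF = 0/425 = 0.00
  a_SC = 0/225 = 0.00, a_FC = 78.75/225 = 0.35, a_CC = 22.5/225 = 0.10
I − A =
  [   0.75    -0.45     0.00]
  [  -0.15     0.75    -0.35]
  [  -0.10     0.00     0.90]
Cofactors of I−A, C_ij = (−1)^(i+j)·(minor ij) (rows/columns in the sector order above):
  C_11 = (0.75)(0.90) − (-0.35)(0.00) = 0.6750
  C_12 = −[(-0.15)(0.90) − (-0.35)(-0.10)] = 0.1700
  C_13 = (-0.15)(0.00) − (0.75)(-0.10) = 0.0750
  C_21 = −[(-0.45)(0.90) − (0.00)(0.00)] = 0.4050
  C_22 = (0.75)(0.90) − (0.00)(-0.10) = 0.6750
  C_23 = −[(0.75)(0.00) − (-0.45)(-0.10)] = 0.0450
  C_31 = (-0.45)(-0.35) − (0.00)(0.75) = 0.1575
  C_32 = −[(0.75)(-0.35) − (0.00)(-0.15)] = 0.2625
  C_33 = (0.75)(0.75) − (-0.45)(-0.15) = 0.4950
det(I−A) = Σ_j (I−A)_1j·C_1j = (0.75)(0.6750) + (-0.45)(0.1700) + (0.00)(0.0750) = 0.42975
adj(I−A) = Cᵀ =
  [ 0.6750   0.4050   0.1575]
  [ 0.1700   0.6750   0.2625]
  [ 0.0750   0.0450   0.4950]
(I − A)⁻¹ = adj(I−A) / det(I−A) ≈
  [   1.5707     0.9424     0.3665]
  [   0.3956     1.5707     0.6108]
  [   0.1745     0.1047     1.1518]
First solve x = (I − A)⁻¹ d = adj(I−A)·d / det(I−A); in particular x_S = (0.6750·140 + 0.4050·320 + 0.1575·110) / 0.42975 = 241.425 / 0.42975 ≈ 561.7801.
Intermediate flow from C to S: z_CS = a_CS · x_S = 0.10 × 241.425 / 0.42975 = 24.1425 / 0.42975 ≈ 56.18.

z_CS = 56.18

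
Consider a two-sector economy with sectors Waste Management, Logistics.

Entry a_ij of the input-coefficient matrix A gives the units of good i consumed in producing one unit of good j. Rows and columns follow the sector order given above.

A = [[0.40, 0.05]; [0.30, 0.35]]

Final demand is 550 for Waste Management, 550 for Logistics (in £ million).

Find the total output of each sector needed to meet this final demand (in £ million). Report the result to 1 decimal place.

I − A =
  [   0.60    -0.05]
  [  -0.30     0.65]
det(I−A) = (0.60)(0.65) − (-0.05)(-0.30) = 0.3750
adj(I−A) = [[0.65, 0.05], [0.30, 0.60]]
(I − A)⁻¹ = adj(I−A) / det(I−A) ≈
  [   1.7333     0.1333]
  [   0.8000     1.6000]
x = (I − A)⁻¹ d = adj(I−A)·d / det(I−A), with det(I−A) = 0.3750:
  x_W = (0.65·550 + 0.05·550) / 0.3750 = 385.00 / 0.3750 ≈ 1026.7
  x_L = (0.30·550 + 0.60·550) / 0.3750 = 495.00 / 0.3750 = 1320.0

x_W = 1026.7, x_L = 1320.0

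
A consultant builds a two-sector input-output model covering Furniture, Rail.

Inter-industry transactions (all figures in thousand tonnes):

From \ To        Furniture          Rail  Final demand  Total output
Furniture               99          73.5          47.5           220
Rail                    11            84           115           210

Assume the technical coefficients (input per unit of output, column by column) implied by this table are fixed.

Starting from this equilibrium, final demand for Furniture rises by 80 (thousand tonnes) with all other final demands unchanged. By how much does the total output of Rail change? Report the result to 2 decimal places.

Technical coefficients a_ij = z_ij / X_j:
  a_11 = 99/220 = 0.45, a_21 = 11/220 = 0.05
  a_12 = 73.5/210 = 0.35, a_22 = 84/210 = 0.40
I − A =
  [   0.55    -0.35]
  [  -0.05     0.60]
det(I−A) = (0.55)(0.60) − (-0.35)(-0.05) = 0.3125
adj(I−A) = [[0.60, 0.35], [0.05, 0.55]]
(I − A)⁻¹ = adj(I−A) / det(I−A) ≈
  [   1.9200     1.1200]
  [   0.1600     1.7600]
Δx = (I − A)⁻¹ Δd with Δd having +80 in the Furniture component and 0 elsewhere.
So Δx_2 = L_21 · (+80), where L_21 = adj(I−A)_21 / det(I−A) = 0.05 / 0.3125.
Δx_2 = 0.05 × (+80) / 0.3125 = 4.00 / 0.3125 = 12.80.

Δx_2 = 12.80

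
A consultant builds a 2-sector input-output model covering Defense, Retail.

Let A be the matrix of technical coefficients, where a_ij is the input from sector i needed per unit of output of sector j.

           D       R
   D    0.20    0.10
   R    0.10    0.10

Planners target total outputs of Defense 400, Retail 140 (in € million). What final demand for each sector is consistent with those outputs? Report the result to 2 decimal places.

I − A =
  [   0.80    -0.10]
  [  -0.10     0.90]
d = (I − A) x:
  d_D = (+0.80)·400 + (-0.10)·140 = 306.00
  d_R = (-0.10)·400 + (+0.90)·140 = 86.00

d_D = 306.00, d_R = 86.00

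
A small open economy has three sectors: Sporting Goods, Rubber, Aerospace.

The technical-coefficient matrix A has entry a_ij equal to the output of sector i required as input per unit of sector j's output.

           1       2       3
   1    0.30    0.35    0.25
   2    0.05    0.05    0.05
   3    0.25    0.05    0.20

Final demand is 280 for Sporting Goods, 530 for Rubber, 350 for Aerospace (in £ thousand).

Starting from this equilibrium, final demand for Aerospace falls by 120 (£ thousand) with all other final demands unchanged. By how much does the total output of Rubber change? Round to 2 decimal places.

I − A =
  [   0.70    -0.35    -0.25]
  [  -0.05     0.95    -0.05]
  [  -0.25    -0.05     0.80]
Cofactors of I−A, C_ij = (−1)^(i+j)·(minor ij) (rows/columns in the sector order above):
  C_11 = (0.95)(0.80) − (-0.05)(-0.05) = 0.7575
  C_12 = −[(-0.05)(0.80) − (-0.05)(-0.25)] = 0.0525
  C_13 = (-0.05)(-0.05) − (0.95)(-0.25) = 0.2400
  C_21 = −[(-0.35)(0.80) − (-0.25)(-0.05)] = 0.2925
  C_22 = (0.70)(0.80) − (-0.25)(-0.25) = 0.4975
  C_23 = −[(0.70)(-0.05) − (-0.35)(-0.25)] = 0.1225
  C_31 = (-0.35)(-0.05) − (-0.25)(0.95) = 0.2550
  C_32 = −[(0.70)(-0.05) − (-0.25)(-0.05)] = 0.0475
  C_33 = (0.70)(0.95) − (-0.35)(-0.05) = 0.6475
det(I−A) = Σ_j (I−A)_1j·C_1j = (0.70)(0.7575) + (-0.35)(0.0525) + (-0.25)(0.2400) = 0.451875
adj(I−A) = Cᵀ =
  [ 0.7575   0.2925   0.2550]
  [ 0.0525   0.4975   0.0475]
  [ 0.2400   0.1225   0.6475]
(I − A)⁻¹ = adj(I−A) / det(I−A) ≈
  [   1.6763     0.6473     0.5643]
  [   0.1162     1.1010     0.1051]
  [   0.5311     0.2711     1.4329]
Δx = (I − A)⁻¹ Δd with Δd having -120 in the Aerospace component and 0 elsewhere.
So Δx_2 = L_23 · (-120), where L_23 = adj(I−A)_23 / det(I−A) = 0.0475 / 0.451875.
Δx_2 = 0.0475 × (-120) / 0.451875 = -5.70 / 0.451875 ≈ -12.61.

Δx_2 = -12.61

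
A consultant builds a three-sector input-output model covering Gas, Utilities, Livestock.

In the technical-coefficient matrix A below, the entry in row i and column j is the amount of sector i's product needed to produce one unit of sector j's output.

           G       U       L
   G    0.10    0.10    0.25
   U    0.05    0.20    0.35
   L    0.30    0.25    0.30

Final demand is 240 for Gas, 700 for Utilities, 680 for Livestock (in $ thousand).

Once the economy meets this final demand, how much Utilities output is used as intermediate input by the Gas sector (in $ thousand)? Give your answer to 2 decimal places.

z_UG = 52.56

I − A =
  [   0.90    -0.10    -0.25]
  [  -0.05     0.80    -0.35]
  [  -0.30    -0.25     0.70]
Cofactors of I−A, C_ij = (−1)^(i+j)·(minor ij) (rows/columns in the sector order above):
  C_11 = (0.80)(0.70) − (-0.35)(-0.25) = 0.4725
  C_12 = −[(-0.05)(0.70) − (-0.35)(-0.30)] = 0.1400
  C_13 = (-0.05)(-0.25) − (0.80)(-0.30) = 0.2525
  C_21 = −[(-0.10)(0.70) − (-0.25)(-0.25)] = 0.1325
  C_22 = (0.90)(0.70) − (-0.25)(-0.30) = 0.5550
  C_23 = −[(0.90)(-0.25) − (-0.10)(-0.30)] = 0.2550
  C_31 = (-0.10)(-0.35) − (-0.25)(0.80) = 0.2350
  C_32 = −[(0.90)(-0.35) − (-0.25)(-0.05)] = 0.3275
  C_33 = (0.90)(0.80) − (-0.10)(-0.05) = 0.7150
det(I−A) = Σ_j (I−A)_1j·C_1j = (0.90)(0.4725) + (-0.10)(0.1400) + (-0.25)(0.2525) = 0.348125
adj(I−A) = Cᵀ =
  [ 0.4725   0.1325   0.2350]
  [ 0.1400   0.5550   0.3275]
  [ 0.2525   0.2550   0.7150]
(I − A)⁻¹ = adj(I−A) / det(I−A) ≈
  [   1.3573     0.3806     0.6750]
  [   0.4022     1.5943     0.9408]
  [   0.7253     0.7325     2.0539]
First solve x = (I − A)⁻¹ d = adj(I−A)·d / det(I−A); in particular x_G = (0.4725·240 + 0.1325·700 + 0.2350·680) / 0.348125 = 365.95 / 0.348125 ≈ 1051.2029.
Intermediate flow from U to G: z_UG = a_UG · x_G = 0.05 × 365.95 / 0.348125 = 18.2975 / 0.348125 ≈ 52.56.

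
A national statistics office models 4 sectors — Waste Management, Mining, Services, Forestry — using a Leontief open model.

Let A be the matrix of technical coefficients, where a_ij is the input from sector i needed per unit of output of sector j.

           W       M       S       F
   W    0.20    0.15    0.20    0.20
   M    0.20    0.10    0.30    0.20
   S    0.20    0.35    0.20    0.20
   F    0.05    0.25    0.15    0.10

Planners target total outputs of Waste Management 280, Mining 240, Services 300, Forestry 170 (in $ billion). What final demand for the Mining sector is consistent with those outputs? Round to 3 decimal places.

I − A =
  [   0.80    -0.15    -0.20    -0.20]
  [  -0.20     0.90    -0.30    -0.20]
  [  -0.20    -0.35     0.80    -0.20]
  [  -0.05    -0.25    -0.15     0.90]
d = (I − A) x:
  d_W = (+0.80)·280 + (-0.15)·240 + (-0.20)·300 + (-0.20)·170 = 94.000
  d_M = (-0.20)·280 + (+0.90)·240 + (-0.30)·300 + (-0.20)·170 = 36.000
  d_S = (-0.20)·280 + (-0.35)·240 + (+0.80)·300 + (-0.20)·170 = 66.000
  d_F = (-0.05)·280 + (-0.25)·240 + (-0.15)·300 + (+0.90)·170 = 34.000

d_M = 36.000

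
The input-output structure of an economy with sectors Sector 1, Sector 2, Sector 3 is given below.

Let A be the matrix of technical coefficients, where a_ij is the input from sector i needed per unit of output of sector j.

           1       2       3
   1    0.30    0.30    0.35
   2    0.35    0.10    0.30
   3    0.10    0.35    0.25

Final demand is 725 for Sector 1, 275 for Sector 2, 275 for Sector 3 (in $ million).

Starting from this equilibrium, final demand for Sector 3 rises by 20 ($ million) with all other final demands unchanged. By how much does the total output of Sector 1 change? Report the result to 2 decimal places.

Δx_1 = 34.20

I − A =
  [   0.70    -0.30    -0.35]
  [  -0.35     0.90    -0.30]
  [  -0.10    -0.35     0.75]
Cofactors of I−A, C_ij = (−1)^(i+j)·(minor ij) (rows/columns in the sector order above):
  C_11 = (0.90)(0.75) − (-0.30)(-0.35) = 0.5700
  C_12 = −[(-0.35)(0.75) − (-0.30)(-0.10)] = 0.2925
  C_13 = (-0.35)(-0.35) − (0.90)(-0.10) = 0.2125
  C_21 = −[(-0.30)(0.75) − (-0.35)(-0.35)] = 0.3475
  C_22 = (0.70)(0.75) − (-0.35)(-0.10) = 0.4900
  C_23 = −[(0.70)(-0.35) − (-0.30)(-0.10)] = 0.2750
  C_31 = (-0.30)(-0.30) − (-0.35)(0.90) = 0.4050
  C_32 = −[(0.70)(-0.30) − (-0.35)(-0.35)] = 0.3325
  C_33 = (0.70)(0.90) − (-0.30)(-0.35) = 0.5250
det(I−A) = Σ_j (I−A)_1j·C_1j = (0.70)(0.5700) + (-0.30)(0.2925) + (-0.35)(0.2125) = 0.236875
adj(I−A) = Cᵀ =
  [ 0.5700   0.3475   0.4050]
  [ 0.2925   0.4900   0.3325]
  [ 0.2125   0.2750   0.5250]
(I − A)⁻¹ = adj(I−A) / det(I−A) ≈
  [   2.4063     1.4670     1.7098]
  [   1.2348     2.0686     1.4037]
  [   0.8971     1.1609     2.2164]
Δx = (I − A)⁻¹ Δd with Δd having +20 in the Sector 3 component and 0 elsewhere.
So Δx_1 = L_13 · (+20), where L_13 = adj(I−A)_13 / det(I−A) = 0.4050 / 0.236875.
Δx_1 = 0.4050 × (+20) / 0.236875 = 8.10 / 0.236875 ≈ 34.20.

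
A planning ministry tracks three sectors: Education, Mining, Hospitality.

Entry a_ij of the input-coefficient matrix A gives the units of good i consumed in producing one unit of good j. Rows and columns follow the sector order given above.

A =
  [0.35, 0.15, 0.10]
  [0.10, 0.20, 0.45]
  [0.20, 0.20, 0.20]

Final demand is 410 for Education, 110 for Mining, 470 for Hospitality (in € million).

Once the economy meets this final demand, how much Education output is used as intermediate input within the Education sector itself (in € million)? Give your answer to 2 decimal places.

I − A =
  [   0.65    -0.15    -0.10]
  [  -0.10     0.80    -0.45]
  [  -0.20    -0.20     0.80]
Cofactors of I−A, C_ij = (−1)^(i+j)·(minor ij) (rows/columns in the sector order above):
  C_11 = (0.80)(0.80) − (-0.45)(-0.20) = 0.5500
  C_12 = −[(-0.10)(0.80) − (-0.45)(-0.20)] = 0.1700
  C_13 = (-0.10)(-0.20) − (0.80)(-0.20) = 0.1800
  C_21 = −[(-0.15)(0.80) − (-0.10)(-0.20)] = 0.1400
  C_22 = (0.65)(0.80) − (-0.10)(-0.20) = 0.5000
  C_23 = −[(0.65)(-0.20) − (-0.15)(-0.20)] = 0.1600
  C_31 = (-0.15)(-0.45) − (-0.10)(0.80) = 0.1475
  C_32 = −[(0.65)(-0.45) − (-0.10)(-0.10)] = 0.3025
  C_33 = (0.65)(0.80) − (-0.15)(-0.10) = 0.5050
det(I−A) = Σ_j (I−A)_1j·C_1j = (0.65)(0.5500) + (-0.15)(0.1700) + (-0.10)(0.1800) = 0.3140
adj(I−A) = Cᵀ =
  [ 0.5500   0.1400   0.1475]
  [ 0.1700   0.5000   0.3025]
  [ 0.1800   0.1600   0.5050]
(I − A)⁻¹ = adj(I−A) / det(I−A) ≈
  [   1.7516     0.4459     0.4697]
  [   0.5414     1.5924     0.9634]
  [   0.5732     0.5096     1.6083]
First solve x = (I − A)⁻¹ d = adj(I−A)·d / det(I−A); in particular x_1 = (0.5500·410 + 0.1400·110 + 0.1475·470) / 0.3140 = 310.225 / 0.3140 ≈ 987.9777.
Intermediate flow from 1 to 1: z_11 = a_11 · x_1 = 0.35 × 310.225 / 0.3140 = 108.57875 / 0.3140 ≈ 345.79.

z_11 = 345.79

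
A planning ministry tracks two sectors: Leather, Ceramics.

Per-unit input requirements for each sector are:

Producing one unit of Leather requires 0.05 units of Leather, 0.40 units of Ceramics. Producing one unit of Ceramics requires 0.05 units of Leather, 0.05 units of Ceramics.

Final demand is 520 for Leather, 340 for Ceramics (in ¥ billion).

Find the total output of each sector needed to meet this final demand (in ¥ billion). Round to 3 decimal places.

x_L = 579.037, x_C = 601.700

I − A =
  [   0.95    -0.05]
  [  -0.40     0.95]
det(I−A) = (0.95)(0.95) − (-0.05)(-0.40) = 0.8825
adj(I−A) = [[0.95, 0.05], [0.40, 0.95]]
(I − A)⁻¹ = adj(I−A) / det(I−A) ≈
  [   1.0765     0.0567]
  [   0.4533     1.0765]
x = (I − A)⁻¹ d = adj(I−A)·d / det(I−A), with det(I−A) = 0.8825:
  x_L = (0.95·520 + 0.05·340) / 0.8825 = 511.00 / 0.8825 ≈ 579.037
  x_C = (0.40·520 + 0.95·340) / 0.8825 = 531.00 / 0.8825 ≈ 601.700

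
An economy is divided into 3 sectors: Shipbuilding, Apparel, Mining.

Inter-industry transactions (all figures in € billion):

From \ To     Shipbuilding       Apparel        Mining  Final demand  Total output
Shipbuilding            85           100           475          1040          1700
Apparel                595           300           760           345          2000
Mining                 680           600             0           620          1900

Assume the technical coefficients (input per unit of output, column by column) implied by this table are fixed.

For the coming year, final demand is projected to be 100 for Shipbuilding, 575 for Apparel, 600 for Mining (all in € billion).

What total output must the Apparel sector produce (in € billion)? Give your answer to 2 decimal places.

Technical coefficients a_ij = z_ij / X_j:
  a_11 = 85/1700 = 0.05, a_21 = 595/1700 = 0.35, a_31 = 680/1700 = 0.40
  a_12 = 100/2000 = 0.05, a_22 = 300/2000 = 0.15, a_32 = 600/2000 = 0.30
  a_13 = 475/1900 = 0.25, a_23 = 760/1900 = 0.40, a_33 = 0/1900 = 0.00
I − A =
  [   0.95    -0.05    -0.25]
  [  -0.35     0.85    -0.40]
  [  -0.40    -0.30     1.00]
Cofactors of I−A, C_ij = (−1)^(i+j)·(minor ij) (rows/columns in the sector order above):
  C_11 = (0.85)(1.00) − (-0.40)(-0.30) = 0.7300
  C_12 = −[(-0.35)(1.00) − (-0.40)(-0.40)] = 0.5100
  C_13 = (-0.35)(-0.30) − (0.85)(-0.40) = 0.4450
  C_21 = −[(-0.05)(1.00) − (-0.25)(-0.30)] = 0.1250
  C_22 = (0.95)(1.00) − (-0.25)(-0.40) = 0.8500
  C_23 = −[(0.95)(-0.30) − (-0.05)(-0.40)] = 0.3050
  C_31 = (-0.05)(-0.40) − (-0.25)(0.85) = 0.2325
  C_32 = −[(0.95)(-0.40) − (-0.25)(-0.35)] = 0.4675
  C_33 = (0.95)(0.85) − (-0.05)(-0.35) = 0.7900
det(I−A) = Σ_j (I−A)_1j·C_1j = (0.95)(0.7300) + (-0.05)(0.5100) + (-0.25)(0.4450) = 0.55675
adj(I−A) = Cᵀ =
  [ 0.7300   0.1250   0.2325]
  [ 0.5100   0.8500   0.4675]
  [ 0.4450   0.3050   0.7900]
(I − A)⁻¹ = adj(I−A) / det(I−A) ≈
  [   1.3112     0.2245     0.4176]
  [   0.9160     1.5267     0.8397]
  [   0.7993     0.5478     1.4189]
x = (I − A)⁻¹ d = adj(I−A)·d / det(I−A), with det(I−A) = 0.55675:
  x_1 = (0.7300·100 + 0.1250·575 + 0.2325·600) / 0.55675 = 284.375 / 0.55675 ≈ 510.78
  x_2 = (0.5100·100 + 0.8500·575 + 0.4675·600) / 0.55675 = 820.25 / 0.55675 ≈ 1473.28
  x_3 = (0.4450·100 + 0.3050·575 + 0.7900·600) / 0.55675 = 693.875 / 0.55675 ≈ 1246.30

x_2 = 1473.28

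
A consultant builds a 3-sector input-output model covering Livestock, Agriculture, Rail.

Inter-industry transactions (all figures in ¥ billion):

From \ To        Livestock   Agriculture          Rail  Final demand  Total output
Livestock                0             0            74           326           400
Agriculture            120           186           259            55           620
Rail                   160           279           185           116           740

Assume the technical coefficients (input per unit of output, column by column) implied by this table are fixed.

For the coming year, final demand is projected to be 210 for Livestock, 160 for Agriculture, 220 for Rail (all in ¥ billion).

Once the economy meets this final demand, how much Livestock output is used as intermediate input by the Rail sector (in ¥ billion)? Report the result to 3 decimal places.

Technical coefficients a_ij = z_ij / X_j:
  a_LL = 0/400 = 0.00, a_AL = 120/400 = 0.30, a_RL = 160/400 = 0.40
  a_LA = 0/620 = 0.00, a_AA = 186/620 = 0.30, a_RA = 279/620 = 0.45
  a_LR = 74/740 = 0.10, a_AR = 259/740 = 0.35, a_RR = 185/740 = 0.25
I − A =
  [   1.00     0.00    -0.10]
  [  -0.30     0.70    -0.35]
  [  -0.40    -0.45     0.75]
Cofactors of I−A, C_ij = (−1)^(i+j)·(minor ij) (rows/columns in the sector order above):
  C_11 = (0.70)(0.75) − (-0.35)(-0.45) = 0.3675
  C_12 = −[(-0.30)(0.75) − (-0.35)(-0.40)] = 0.3650
  C_13 = (-0.30)(-0.45) − (0.70)(-0.40) = 0.4150
  C_21 = −[(0.00)(0.75) − (-0.10)(-0.45)] = 0.0450
  C_22 = (1.00)(0.75) − (-0.10)(-0.40) = 0.7100
  C_23 = −[(1.00)(-0.45) − (0.00)(-0.40)] = 0.4500
  C_31 = (0.00)(-0.35) − (-0.10)(0.70) = 0.0700
  C_32 = −[(1.00)(-0.35) − (-0.10)(-0.30)] = 0.3800
  C_33 = (1.00)(0.70) − (0.00)(-0.30) = 0.7000
det(I−A) = Σ_j (I−A)_1j·C_1j = (1.00)(0.3675) + (0.00)(0.3650) + (-0.10)(0.4150) = 0.3260
adj(I−A) = Cᵀ =
  [ 0.3675   0.0450   0.0700]
  [ 0.3650   0.7100   0.3800]
  [ 0.4150   0.4500   0.7000]
(I − A)⁻¹ = adj(I−A) / det(I−A) ≈
  [   1.1273     0.1380     0.2147]
  [   1.1196     2.1779     1.1656]
  [   1.2730     1.3804     2.1472]
First solve x = (I − A)⁻¹ d = adj(I−A)·d / det(I−A); in particular x_R = (0.4150·210 + 0.4500·160 + 0.7000·220) / 0.3260 = 313.15 / 0.3260 ≈ 960.58282.
Intermediate flow from L to R: z_LR = a_LR · x_R = 0.10 × 313.15 / 0.3260 = 31.315 / 0.3260 ≈ 96.058.

z_LR = 96.058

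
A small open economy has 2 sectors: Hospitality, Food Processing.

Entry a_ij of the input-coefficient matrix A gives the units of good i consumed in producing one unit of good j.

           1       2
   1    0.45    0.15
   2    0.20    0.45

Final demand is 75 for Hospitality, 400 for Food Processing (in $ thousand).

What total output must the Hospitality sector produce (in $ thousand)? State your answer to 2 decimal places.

I − A =
  [   0.55    -0.15]
  [  -0.20     0.55]
det(I−A) = (0.55)(0.55) − (-0.15)(-0.20) = 0.2725
adj(I−A) = [[0.55, 0.15], [0.20, 0.55]]
(I − A)⁻¹ = adj(I−A) / det(I−A) ≈
  [   2.0183     0.5505]
  [   0.7339     2.0183]
x = (I − A)⁻¹ d = adj(I−A)·d / det(I−A), with det(I−A) = 0.2725:
  x_1 = (0.55·75 + 0.15·400) / 0.2725 = 101.25 / 0.2725 ≈ 371.56
  x_2 = (0.20·75 + 0.55·400) / 0.2725 = 235.00 / 0.2725 ≈ 862.39

x_1 = 371.56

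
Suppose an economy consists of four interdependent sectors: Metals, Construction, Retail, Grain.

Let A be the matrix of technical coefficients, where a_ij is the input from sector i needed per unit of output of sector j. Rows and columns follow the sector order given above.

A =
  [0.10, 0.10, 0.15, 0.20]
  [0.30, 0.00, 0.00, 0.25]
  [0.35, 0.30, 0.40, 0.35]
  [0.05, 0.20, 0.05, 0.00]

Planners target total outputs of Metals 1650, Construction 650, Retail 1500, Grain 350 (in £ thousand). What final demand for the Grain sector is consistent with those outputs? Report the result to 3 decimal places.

I − A =
  [   0.90    -0.10    -0.15    -0.20]
  [  -0.30     1.00     0.00    -0.25]
  [  -0.35    -0.30     0.60    -0.35]
  [  -0.05    -0.20    -0.05     1.00]
d = (I − A) x:
  d_M = (+0.90)·1650 + (-0.10)·650 + (-0.15)·1500 + (-0.20)·350 = 1125.000
  d_C = (-0.30)·1650 + (+1.00)·650 + (+0.00)·1500 + (-0.25)·350 = 67.500
  d_R = (-0.35)·1650 + (-0.30)·650 + (+0.60)·1500 + (-0.35)·350 = 5.000
  d_G = (-0.05)·1650 + (-0.20)·650 + (-0.05)·1500 + (+1.00)·350 = 62.500

d_G = 62.500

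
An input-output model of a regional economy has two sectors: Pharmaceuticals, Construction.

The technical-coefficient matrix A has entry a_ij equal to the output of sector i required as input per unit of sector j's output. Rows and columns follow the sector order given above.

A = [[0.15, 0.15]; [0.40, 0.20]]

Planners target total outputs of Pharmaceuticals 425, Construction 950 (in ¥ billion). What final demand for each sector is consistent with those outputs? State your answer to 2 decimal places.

d_P = 218.75, d_C = 590.00

I − A =
  [   0.85    -0.15]
  [  -0.40     0.80]
d = (I − A) x:
  d_P = (+0.85)·425 + (-0.15)·950 = 218.75
  d_C = (-0.40)·425 + (+0.80)·950 = 590.00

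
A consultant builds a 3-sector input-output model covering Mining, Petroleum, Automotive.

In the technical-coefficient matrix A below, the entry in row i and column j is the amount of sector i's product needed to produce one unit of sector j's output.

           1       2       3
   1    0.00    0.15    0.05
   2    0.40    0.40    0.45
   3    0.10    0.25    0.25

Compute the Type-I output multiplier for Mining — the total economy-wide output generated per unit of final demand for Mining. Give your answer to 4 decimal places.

I − A =
  [   1.00    -0.15    -0.05]
  [  -0.40     0.60    -0.45]
  [  -0.10    -0.25     0.75]
Cofactors of I−A, C_ij = (−1)^(i+j)·(minor ij) (rows/columns in the sector order above):
  C_11 = (0.60)(0.75) − (-0.45)(-0.25) = 0.3375
  C_12 = −[(-0.40)(0.75) − (-0.45)(-0.10)] = 0.3450
  C_13 = (-0.40)(-0.25) − (0.60)(-0.10) = 0.1600
  C_21 = −[(-0.15)(0.75) − (-0.05)(-0.25)] = 0.1250
  C_22 = (1.00)(0.75) − (-0.05)(-0.10) = 0.7450
  C_23 = −[(1.00)(-0.25) − (-0.15)(-0.10)] = 0.2650
  C_31 = (-0.15)(-0.45) − (-0.05)(0.60) = 0.0975
  C_32 = −[(1.00)(-0.45) − (-0.05)(-0.40)] = 0.4700
  C_33 = (1.00)(0.60) − (-0.15)(-0.40) = 0.5400
det(I−A) = Σ_j (I−A)_1j·C_1j = (1.00)(0.3375) + (-0.15)(0.3450) + (-0.05)(0.1600) = 0.27775
adj(I−A) = Cᵀ =
  [ 0.3375   0.1250   0.0975]
  [ 0.3450   0.7450   0.4700]
  [ 0.1600   0.2650   0.5400]
(I − A)⁻¹ = adj(I−A) / det(I−A) ≈
  [   1.21512     0.45005     0.35104]
  [   1.24212     2.68227     1.69217]
  [   0.57606     0.95410     1.94419]
The output multiplier for sector j is the column-j sum of the Leontief inverse (I − A)⁻¹ = adj(I−A) / det(I−A).
Column 1 of adj(I−A): (0.3375, 0.3450, 0.1600); det(I−A) = 0.27775.
m_1 = (0.3375 + 0.3450 + 0.1600) / 0.27775 = 0.8425 / 0.27775 ≈ 3.0333.

m_1 = 3.0333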